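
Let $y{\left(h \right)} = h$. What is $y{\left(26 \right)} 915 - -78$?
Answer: $23868$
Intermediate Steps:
$y{\left(26 \right)} 915 - -78 = 26 \cdot 915 - -78 = 23790 + 78 = 23868$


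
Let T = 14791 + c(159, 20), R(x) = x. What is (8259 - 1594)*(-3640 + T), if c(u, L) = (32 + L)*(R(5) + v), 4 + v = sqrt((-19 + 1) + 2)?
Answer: 74667995 + 1386320*I ≈ 7.4668e+7 + 1.3863e+6*I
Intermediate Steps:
v = -4 + 4*I (v = -4 + sqrt((-19 + 1) + 2) = -4 + sqrt(-18 + 2) = -4 + sqrt(-16) = -4 + 4*I ≈ -4.0 + 4.0*I)
c(u, L) = (1 + 4*I)*(32 + L) (c(u, L) = (32 + L)*(5 + (-4 + 4*I)) = (32 + L)*(1 + 4*I) = (1 + 4*I)*(32 + L))
T = 14843 + 208*I (T = 14791 + (32 + 128*I + 20*(1 + 4*I)) = 14791 + (32 + 128*I + (20 + 80*I)) = 14791 + (52 + 208*I) = 14843 + 208*I ≈ 14843.0 + 208.0*I)
(8259 - 1594)*(-3640 + T) = (8259 - 1594)*(-3640 + (14843 + 208*I)) = 6665*(11203 + 208*I) = 74667995 + 1386320*I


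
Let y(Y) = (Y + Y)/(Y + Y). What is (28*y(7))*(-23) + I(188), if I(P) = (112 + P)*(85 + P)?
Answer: 81256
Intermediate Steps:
I(P) = (85 + P)*(112 + P)
y(Y) = 1 (y(Y) = (2*Y)/((2*Y)) = (2*Y)*(1/(2*Y)) = 1)
(28*y(7))*(-23) + I(188) = (28*1)*(-23) + (9520 + 188² + 197*188) = 28*(-23) + (9520 + 35344 + 37036) = -644 + 81900 = 81256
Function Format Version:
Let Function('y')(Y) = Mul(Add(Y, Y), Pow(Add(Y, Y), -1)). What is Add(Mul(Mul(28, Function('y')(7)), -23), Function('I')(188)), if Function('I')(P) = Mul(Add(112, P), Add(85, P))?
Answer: 81256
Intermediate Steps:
Function('I')(P) = Mul(Add(85, P), Add(112, P))
Function('y')(Y) = 1 (Function('y')(Y) = Mul(Mul(2, Y), Pow(Mul(2, Y), -1)) = Mul(Mul(2, Y), Mul(Rational(1, 2), Pow(Y, -1))) = 1)
Add(Mul(Mul(28, Function('y')(7)), -23), Function('I')(188)) = Add(Mul(Mul(28, 1), -23), Add(9520, Pow(188, 2), Mul(197, 188))) = Add(Mul(28, -23), Add(9520, 35344, 37036)) = Add(-644, 81900) = 81256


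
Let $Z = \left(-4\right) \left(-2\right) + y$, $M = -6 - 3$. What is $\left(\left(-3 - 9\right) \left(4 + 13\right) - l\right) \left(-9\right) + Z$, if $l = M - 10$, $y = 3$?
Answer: $1676$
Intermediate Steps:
$M = -9$ ($M = -6 - 3 = -9$)
$Z = 11$ ($Z = \left(-4\right) \left(-2\right) + 3 = 8 + 3 = 11$)
$l = -19$ ($l = -9 - 10 = -19$)
$\left(\left(-3 - 9\right) \left(4 + 13\right) - l\right) \left(-9\right) + Z = \left(\left(-3 - 9\right) \left(4 + 13\right) - -19\right) \left(-9\right) + 11 = \left(\left(-12\right) 17 + 19\right) \left(-9\right) + 11 = \left(-204 + 19\right) \left(-9\right) + 11 = \left(-185\right) \left(-9\right) + 11 = 1665 + 11 = 1676$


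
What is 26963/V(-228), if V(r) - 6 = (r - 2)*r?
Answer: 26963/52446 ≈ 0.51411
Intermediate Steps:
V(r) = 6 + r*(-2 + r) (V(r) = 6 + (r - 2)*r = 6 + (-2 + r)*r = 6 + r*(-2 + r))
26963/V(-228) = 26963/(6 + (-228)**2 - 2*(-228)) = 26963/(6 + 51984 + 456) = 26963/52446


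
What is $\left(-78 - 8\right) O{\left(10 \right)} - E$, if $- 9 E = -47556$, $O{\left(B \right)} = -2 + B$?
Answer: $-5972$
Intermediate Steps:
$E = 5284$ ($E = \left(- \frac{1}{9}\right) \left(-47556\right) = 5284$)
$\left(-78 - 8\right) O{\left(10 \right)} - E = \left(-78 - 8\right) \left(-2 + 10\right) - 5284 = \left(-86\right) 8 - 5284 = -688 - 5284 = -5972$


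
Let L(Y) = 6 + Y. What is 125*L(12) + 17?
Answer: 2267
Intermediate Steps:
125*L(12) + 17 = 125*(6 + 12) + 17 = 125*18 + 17 = 2250 + 17 = 2267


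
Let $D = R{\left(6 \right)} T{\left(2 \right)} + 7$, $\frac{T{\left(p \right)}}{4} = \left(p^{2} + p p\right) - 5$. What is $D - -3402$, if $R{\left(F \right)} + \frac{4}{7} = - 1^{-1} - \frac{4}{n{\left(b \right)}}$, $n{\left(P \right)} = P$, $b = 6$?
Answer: $\frac{23675}{7} \approx 3382.1$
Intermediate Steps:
$R{\left(F \right)} = - \frac{47}{21}$ ($R{\left(F \right)} = - \frac{4}{7} - \left(1 + \frac{2}{3}\right) = - \frac{4}{7} - \frac{5}{3} = - \frac{47}{21}$)
$T{\left(p \right)} = -20 + 8 p^{2}$ ($T{\left(p \right)} = 4 \left(\left(p^{2} + p p\right) - 5\right) = 4 \left(\left(p^{2} + p^{2}\right) - 5\right) = 4 \left(2 p^{2} - 5\right) = 4 \left(-5 + 2 p^{2}\right) = -20 + 8 p^{2}$)
$D = - \frac{139}{7}$ ($D = - \frac{47 \left(-20 + 8 \cdot 2^{2}\right)}{21} + 7 = - \frac{47 \left(-20 + 8 \cdot 4\right)}{21} + 7 = - \frac{47 \left(-20 + 32\right)}{21} + 7 = \left(- \frac{47}{21}\right) 12 + 7 = - \frac{188}{7} + 7 = - \frac{139}{7} \approx -19.857$)
$D - -3402 = - \frac{139}{7} - -3402 = - \frac{139}{7} + 3402 = \frac{23675}{7}$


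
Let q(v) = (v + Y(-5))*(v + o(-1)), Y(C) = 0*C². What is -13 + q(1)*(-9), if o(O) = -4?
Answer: 14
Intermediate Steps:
Y(C) = 0
q(v) = v*(-4 + v) (q(v) = (v + 0)*(v - 4) = v*(-4 + v))
-13 + q(1)*(-9) = -13 + (1*(-4 + 1))*(-9) = -13 + (1*(-3))*(-9) = -13 - 3*(-9) = -13 + 27 = 14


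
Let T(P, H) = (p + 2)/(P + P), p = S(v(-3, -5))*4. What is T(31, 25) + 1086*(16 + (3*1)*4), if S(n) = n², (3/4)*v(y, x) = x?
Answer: 8484641/279 ≈ 30411.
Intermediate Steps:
v(y, x) = 4*x/3
p = 1600/9 (p = ((4/3)*(-5))²*4 = (-20/3)²*4 = (400/9)*4 = 1600/9 ≈ 177.78)
T(P, H) = 809/(9*P) (T(P, H) = (1600/9 + 2)/(P + P) = 1618/(9*((2*P))) = 1618*(1/(2*P))/9 = 809/(9*P))
T(31, 25) + 1086*(16 + (3*1)*4) = (809/9)/31 + 1086*(16 + (3*1)*4) = (809/9)*(1/31) + 1086*(16 + 3*4) = 809/279 + 1086*(16 + 12) = 809/279 + 1086*28 = 809/279 + 30408 = 8484641/279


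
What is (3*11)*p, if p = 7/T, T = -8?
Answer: -231/8 ≈ -28.875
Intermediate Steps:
p = -7/8 (p = 7/(-8) = 7*(-⅛) = -7/8 ≈ -0.87500)
(3*11)*p = (3*11)*(-7/8) = 33*(-7/8) = -231/8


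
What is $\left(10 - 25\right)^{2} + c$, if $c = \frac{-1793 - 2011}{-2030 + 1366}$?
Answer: $\frac{38301}{166} \approx 230.73$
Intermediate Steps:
$c = \frac{951}{166}$ ($c = - \frac{3804}{-664} = \left(-3804\right) \left(- \frac{1}{664}\right) = \frac{951}{166} \approx 5.7289$)
$\left(10 - 25\right)^{2} + c = \left(10 - 25\right)^{2} + \frac{951}{166} = \left(-15\right)^{2} + \frac{951}{166} = 225 + \frac{951}{166} = \frac{38301}{166}$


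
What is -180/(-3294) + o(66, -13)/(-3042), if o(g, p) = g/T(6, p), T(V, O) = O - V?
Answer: 10927/195871 ≈ 0.055787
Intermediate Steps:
o(g, p) = g/(-6 + p) (o(g, p) = g/(p - 1*6) = g/(p - 6) = g/(-6 + p))
-180/(-3294) + o(66, -13)/(-3042) = -180/(-3294) + (66/(-6 - 13))/(-3042) = -180*(-1/3294) + (66/(-19))*(-1/3042) = 10/183 + (66*(-1/19))*(-1/3042) = 10/183 - 66/19*(-1/3042) = 10/183 + 11/9633 = 10927/195871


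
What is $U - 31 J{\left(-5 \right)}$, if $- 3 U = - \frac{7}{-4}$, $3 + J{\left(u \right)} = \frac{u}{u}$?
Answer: $\frac{737}{12} \approx 61.417$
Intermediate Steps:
$J{\left(u \right)} = -2$ ($J{\left(u \right)} = -3 + \frac{u}{u} = -3 + 1 = -2$)
$U = - \frac{7}{12}$ ($U = - \frac{\left(-7\right) \frac{1}{-4}}{3} = - \frac{\left(-7\right) \left(- \frac{1}{4}\right)}{3} = \left(- \frac{1}{3}\right) \frac{7}{4} = - \frac{7}{12} \approx -0.58333$)
$U - 31 J{\left(-5 \right)} = - \frac{7}{12} - -62 = - \frac{7}{12} + 62 = \frac{737}{12}$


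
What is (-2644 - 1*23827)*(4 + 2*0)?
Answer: -105884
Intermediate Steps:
(-2644 - 1*23827)*(4 + 2*0) = (-2644 - 23827)*(4 + 0) = -26471*4 = -105884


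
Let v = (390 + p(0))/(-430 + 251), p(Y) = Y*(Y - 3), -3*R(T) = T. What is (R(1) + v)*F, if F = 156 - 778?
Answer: 839078/537 ≈ 1562.5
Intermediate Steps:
R(T) = -T/3
F = -622
p(Y) = Y*(-3 + Y)
v = -390/179 (v = (390 + 0*(-3 + 0))/(-430 + 251) = (390 + 0*(-3))/(-179) = (390 + 0)*(-1/179) = 390*(-1/179) = -390/179 ≈ -2.1788)
(R(1) + v)*F = (-1/3*1 - 390/179)*(-622) = (-1/3 - 390/179)*(-622) = -1349/537*(-622) = 839078/537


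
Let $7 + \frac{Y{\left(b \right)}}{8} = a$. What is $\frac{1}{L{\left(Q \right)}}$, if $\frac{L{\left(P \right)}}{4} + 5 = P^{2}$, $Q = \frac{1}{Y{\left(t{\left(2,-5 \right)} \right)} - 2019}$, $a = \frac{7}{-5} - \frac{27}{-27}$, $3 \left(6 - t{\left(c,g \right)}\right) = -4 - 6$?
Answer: $- \frac{107972881}{2159457520} \approx -0.05$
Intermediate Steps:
$t{\left(c,g \right)} = \frac{28}{3}$ ($t{\left(c,g \right)} = 6 - \frac{-4 - 6}{3} = 6 - - \frac{10}{3} = 6 + \frac{10}{3} = \frac{28}{3}$)
$a = - \frac{2}{5}$ ($a = 7 \left(- \frac{1}{5}\right) - -1 = - \frac{7}{5} + 1 = - \frac{2}{5} \approx -0.4$)
$Y{\left(b \right)} = - \frac{296}{5}$ ($Y{\left(b \right)} = -56 + 8 \left(- \frac{2}{5}\right) = -56 - \frac{16}{5} = - \frac{296}{5}$)
$Q = - \frac{5}{10391}$ ($Q = \frac{1}{- \frac{296}{5} - 2019} = \frac{1}{- \frac{10391}{5}} = - \frac{5}{10391} \approx -0.00048119$)
$L{\left(P \right)} = -20 + 4 P^{2}$
$\frac{1}{L{\left(Q \right)}} = \frac{1}{-20 + 4 \left(- \frac{5}{10391}\right)^{2}} = \frac{1}{-20 + 4 \cdot \frac{25}{107972881}} = \frac{1}{-20 + \frac{100}{107972881}} = \frac{1}{- \frac{2159457520}{107972881}} = - \frac{107972881}{2159457520}$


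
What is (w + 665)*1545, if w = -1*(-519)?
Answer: 1829280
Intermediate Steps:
w = 519
(w + 665)*1545 = (519 + 665)*1545 = 1184*1545 = 1829280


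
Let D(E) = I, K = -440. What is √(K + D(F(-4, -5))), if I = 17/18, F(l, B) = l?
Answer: I*√15806/6 ≈ 20.954*I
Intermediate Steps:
I = 17/18 (I = 17*(1/18) = 17/18 ≈ 0.94444)
D(E) = 17/18
√(K + D(F(-4, -5))) = √(-440 + 17/18) = √(-7903/18) = I*√15806/6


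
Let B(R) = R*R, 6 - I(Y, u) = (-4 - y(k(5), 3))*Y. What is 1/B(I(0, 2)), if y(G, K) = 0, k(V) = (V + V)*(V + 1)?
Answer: 1/36 ≈ 0.027778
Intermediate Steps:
k(V) = 2*V*(1 + V) (k(V) = (2*V)*(1 + V) = 2*V*(1 + V))
I(Y, u) = 6 + 4*Y (I(Y, u) = 6 - (-4 - 1*0)*Y = 6 - (-4 + 0)*Y = 6 - (-4)*Y = 6 + 4*Y)
B(R) = R²
1/B(I(0, 2)) = 1/((6 + 4*0)²) = 1/((6 + 0)²) = 1/(6²) = 1/36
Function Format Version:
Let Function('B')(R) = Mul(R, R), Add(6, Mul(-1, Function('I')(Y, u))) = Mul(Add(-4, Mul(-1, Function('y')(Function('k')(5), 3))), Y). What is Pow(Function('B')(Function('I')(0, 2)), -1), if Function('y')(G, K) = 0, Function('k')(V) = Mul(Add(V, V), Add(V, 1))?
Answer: Rational(1, 36) ≈ 0.027778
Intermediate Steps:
Function('k')(V) = Mul(2, V, Add(1, V)) (Function('k')(V) = Mul(Mul(2, V), Add(1, V)) = Mul(2, V, Add(1, V)))
Function('I')(Y, u) = Add(6, Mul(4, Y)) (Function('I')(Y, u) = Add(6, Mul(-1, Mul(Add(-4, Mul(-1, 0)), Y))) = Add(6, Mul(-1, Mul(Add(-4, 0), Y))) = Add(6, Mul(-1, Mul(-4, Y))) = Add(6, Mul(4, Y)))
Function('B')(R) = Pow(R, 2)
Pow(Function('B')(Function('I')(0, 2)), -1) = Pow(Pow(Add(6, Mul(4, 0)), 2), -1) = Pow(Pow(Add(6, 0), 2), -1) = Pow(Pow(6, 2), -1) = Pow(36, -1) = Rational(1, 36)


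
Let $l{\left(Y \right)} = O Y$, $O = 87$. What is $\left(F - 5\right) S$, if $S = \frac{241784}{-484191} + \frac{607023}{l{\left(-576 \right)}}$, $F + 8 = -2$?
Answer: $\frac{56672472815}{299552832} \approx 189.19$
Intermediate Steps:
$F = -10$ ($F = -8 - 2 = -10$)
$l{\left(Y \right)} = 87 Y$
$S = - \frac{11334494563}{898658496}$ ($S = \frac{241784}{-484191} + \frac{607023}{87 \left(-576\right)} = 241784 \left(- \frac{1}{484191}\right) + \frac{607023}{-50112} = - \frac{241784}{484191} + 607023 \left(- \frac{1}{50112}\right) = - \frac{241784}{484191} - \frac{67447}{5568} = - \frac{11334494563}{898658496} \approx -12.613$)
$\left(F - 5\right) S = \left(-10 - 5\right) \left(- \frac{11334494563}{898658496}\right) = \left(-15\right) \left(- \frac{11334494563}{898658496}\right) = \frac{56672472815}{299552832}$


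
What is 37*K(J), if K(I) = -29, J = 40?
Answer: -1073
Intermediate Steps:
37*K(J) = 37*(-29) = -1073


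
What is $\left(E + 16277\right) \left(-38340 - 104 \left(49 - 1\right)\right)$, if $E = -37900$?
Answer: $936967836$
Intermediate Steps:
$\left(E + 16277\right) \left(-38340 - 104 \left(49 - 1\right)\right) = \left(-37900 + 16277\right) \left(-38340 - 104 \left(49 - 1\right)\right) = - 21623 \left(-38340 - 4992\right) = \left(-21623\right) \left(-43332\right) = 936967836$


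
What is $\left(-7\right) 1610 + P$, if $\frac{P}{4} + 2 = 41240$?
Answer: $153682$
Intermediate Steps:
$P = 164952$ ($P = -8 + 4 \cdot 41240 = -8 + 164960 = 164952$)
$\left(-7\right) 1610 + P = \left(-7\right) 1610 + 164952 = -11270 + 164952 = 153682$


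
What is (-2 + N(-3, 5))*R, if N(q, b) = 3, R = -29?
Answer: -29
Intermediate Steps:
(-2 + N(-3, 5))*R = (-2 + 3)*(-29) = 1*(-29) = -29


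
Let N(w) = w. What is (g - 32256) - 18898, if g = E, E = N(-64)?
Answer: -51218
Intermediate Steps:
E = -64
g = -64
(g - 32256) - 18898 = (-64 - 32256) - 18898 = -32320 - 18898 = -51218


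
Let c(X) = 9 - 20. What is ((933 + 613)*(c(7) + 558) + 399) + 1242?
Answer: 847303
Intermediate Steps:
c(X) = -11
((933 + 613)*(c(7) + 558) + 399) + 1242 = ((933 + 613)*(-11 + 558) + 399) + 1242 = (1546*547 + 399) + 1242 = (845662 + 399) + 1242 = 846061 + 1242 = 847303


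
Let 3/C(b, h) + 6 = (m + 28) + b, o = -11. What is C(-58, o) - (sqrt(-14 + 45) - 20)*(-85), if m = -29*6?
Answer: -119001/70 + 85*sqrt(31) ≈ -1226.8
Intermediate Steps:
m = -174
C(b, h) = 3/(-152 + b) (C(b, h) = 3/(-6 + ((-174 + 28) + b)) = 3/(-6 + (-146 + b)) = 3/(-152 + b))
C(-58, o) - (sqrt(-14 + 45) - 20)*(-85) = 3/(-152 - 58) - (sqrt(-14 + 45) - 20)*(-85) = 3/(-210) - (sqrt(31) - 20)*(-85) = 3*(-1/210) - (-20 + sqrt(31))*(-85) = -1/70 - (1700 - 85*sqrt(31)) = -1/70 + (-1700 + 85*sqrt(31)) = -119001/70 + 85*sqrt(31)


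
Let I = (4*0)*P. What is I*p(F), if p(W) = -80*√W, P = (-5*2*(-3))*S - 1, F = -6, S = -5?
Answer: 0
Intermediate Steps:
P = -151 (P = (-5*2*(-3))*(-5) - 1 = -10*(-3)*(-5) - 1 = 30*(-5) - 1 = -150 - 1 = -151)
I = 0 (I = (4*0)*(-151) = 0*(-151) = 0)
I*p(F) = 0*(-80*I*√6) = 0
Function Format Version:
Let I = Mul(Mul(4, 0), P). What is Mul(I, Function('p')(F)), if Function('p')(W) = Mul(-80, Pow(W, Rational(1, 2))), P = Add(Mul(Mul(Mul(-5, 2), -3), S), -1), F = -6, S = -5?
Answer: 0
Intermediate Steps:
P = -151 (P = Add(Mul(Mul(Mul(-5, 2), -3), -5), -1) = Add(Mul(Mul(-10, -3), -5), -1) = Add(Mul(30, -5), -1) = Add(-150, -1) = -151)
I = 0 (I = Mul(Mul(4, 0), -151) = Mul(0, -151) = 0)
Mul(I, Function('p')(F)) = Mul(0, Mul(-80, Pow(-6, Rational(1, 2)))) = Mul(0, Mul(-80, Mul(I, Pow(6, Rational(1, 2))))) = Mul(0, Mul(-80, I, Pow(6, Rational(1, 2)))) = 0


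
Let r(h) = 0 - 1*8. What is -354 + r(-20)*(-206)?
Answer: 1294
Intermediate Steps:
r(h) = -8 (r(h) = 0 - 8 = -8)
-354 + r(-20)*(-206) = -354 - 8*(-206) = -354 + 1648 = 1294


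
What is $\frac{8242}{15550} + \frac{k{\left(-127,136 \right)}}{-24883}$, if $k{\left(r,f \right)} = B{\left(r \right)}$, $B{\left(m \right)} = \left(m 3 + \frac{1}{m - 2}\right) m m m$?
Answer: $- \frac{782758412072003}{24957026925} \approx -31364.0$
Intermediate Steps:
$B{\left(m \right)} = m^{3} \left(\frac{1}{-2 + m} + 3 m\right)$ ($B{\left(m \right)} = \left(3 m + \frac{1}{-2 + m}\right) m^{2} m = \left(\frac{1}{-2 + m} + 3 m\right) m^{3} = m^{3} \left(\frac{1}{-2 + m} + 3 m\right)$)
$k{\left(r,f \right)} = \frac{r^{3} \left(1 - 6 r + 3 r^{2}\right)}{-2 + r}$
$\frac{8242}{15550} + \frac{k{\left(-127,136 \right)}}{-24883} = \frac{8242}{15550} + \frac{\left(-127\right)^{3} \frac{1}{-2 - 127} \left(1 - -762 + 3 \left(-127\right)^{2}\right)}{-24883} = 8242 \cdot \frac{1}{15550} + - \frac{2048383 \left(1 + 762 + 3 \cdot 16129\right)}{-129} \left(- \frac{1}{24883}\right) = \frac{4121}{7775} + \left(-2048383\right) \left(- \frac{1}{129}\right) \left(1 + 762 + 48387\right) \left(- \frac{1}{24883}\right) = \frac{4121}{7775} + \left(-2048383\right) \left(- \frac{1}{129}\right) 49150 \left(- \frac{1}{24883}\right) = \frac{4121}{7775} + \frac{100678024450}{129} \left(- \frac{1}{24883}\right) = \frac{4121}{7775} - \frac{100678024450}{3209907} = - \frac{782758412072003}{24957026925}$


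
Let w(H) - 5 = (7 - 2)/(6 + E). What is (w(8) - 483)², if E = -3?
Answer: 2042041/9 ≈ 2.2689e+5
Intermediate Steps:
w(H) = 20/3 (w(H) = 5 + (7 - 2)/(6 - 3) = 5 + 5/3 = 20/3)
(w(8) - 483)² = (20/3 - 483)² = (-1429/3)² = 2042041/9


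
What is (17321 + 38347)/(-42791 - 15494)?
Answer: -55668/58285 ≈ -0.95510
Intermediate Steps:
(17321 + 38347)/(-42791 - 15494) = 55668/(-58285) = 55668*(-1/58285) = -55668/58285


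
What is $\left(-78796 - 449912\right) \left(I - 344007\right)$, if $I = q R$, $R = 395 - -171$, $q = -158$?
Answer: $229160551980$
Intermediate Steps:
$R = 566$ ($R = 395 + 171 = 566$)
$I = -89428$ ($I = \left(-158\right) 566 = -89428$)
$\left(-78796 - 449912\right) \left(I - 344007\right) = \left(-78796 - 449912\right) \left(-89428 - 344007\right) = \left(-528708\right) \left(-433435\right) = 229160551980$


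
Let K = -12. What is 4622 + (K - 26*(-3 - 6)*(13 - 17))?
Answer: 3674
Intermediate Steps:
4622 + (K - 26*(-3 - 6)*(13 - 17)) = 4622 + (-12 - 26*(-3 - 6)*(13 - 17)) = 4622 + (-12 - (-234)*(-4)) = 4622 + (-12 - 26*36) = 4622 + (-12 - 936) = 4622 - 948 = 3674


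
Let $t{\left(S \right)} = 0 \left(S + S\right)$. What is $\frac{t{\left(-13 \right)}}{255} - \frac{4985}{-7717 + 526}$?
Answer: $\frac{4985}{7191} \approx 0.69323$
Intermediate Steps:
$t{\left(S \right)} = 0$ ($t{\left(S \right)} = 0 \cdot 2 S = 0$)
$\frac{t{\left(-13 \right)}}{255} - \frac{4985}{-7717 + 526} = \frac{0}{255} - \frac{4985}{-7717 + 526} = 0 \cdot \frac{1}{255} - \frac{4985}{-7191} = 0 - - \frac{4985}{7191} = 0 + \frac{4985}{7191} = \frac{4985}{7191}$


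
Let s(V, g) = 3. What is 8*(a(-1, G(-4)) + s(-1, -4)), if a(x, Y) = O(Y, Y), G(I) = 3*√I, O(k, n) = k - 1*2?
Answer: 8 + 48*I ≈ 8.0 + 48.0*I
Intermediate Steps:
O(k, n) = -2 + k (O(k, n) = k - 2 = -2 + k)
a(x, Y) = -2 + Y
8*(a(-1, G(-4)) + s(-1, -4)) = 8*((-2 + 3*√(-4)) + 3) = 8*((-2 + 3*(2*I)) + 3) = 8*((-2 + 6*I) + 3) = 8*(1 + 6*I) = 8 + 48*I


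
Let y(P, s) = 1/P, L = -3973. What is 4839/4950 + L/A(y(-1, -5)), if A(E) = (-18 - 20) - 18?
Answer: 3322889/46200 ≈ 71.924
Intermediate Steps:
A(E) = -56 (A(E) = -38 - 18 = -56)
4839/4950 + L/A(y(-1, -5)) = 4839/4950 - 3973/(-56) = 4839*(1/4950) - 3973*(-1/56) = 1613/1650 + 3973/56 = 3322889/46200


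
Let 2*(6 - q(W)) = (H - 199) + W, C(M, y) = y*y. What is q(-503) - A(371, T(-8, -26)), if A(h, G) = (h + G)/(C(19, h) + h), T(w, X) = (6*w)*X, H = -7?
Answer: 49751707/138012 ≈ 360.49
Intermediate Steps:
C(M, y) = y²
T(w, X) = 6*X*w
A(h, G) = (G + h)/(h + h²) (A(h, G) = (h + G)/(h² + h) = (G + h)/(h + h²))
q(W) = 109 - W/2 (q(W) = 6 - ((-7 - 199) + W)/2 = 6 - (-206 + W)/2 = 6 + (103 - W/2) = 109 - W/2)
q(-503) - A(371, T(-8, -26)) = (109 - ½*(-503)) - (6*(-26)*(-8) + 371)/(371*(1 + 371)) = (109 + 503/2) - (1248 + 371)/(371*372) = 721/2 - 1619/(371*372) = 721/2 - 1*1619/138012 = 721/2 - 1619/138012 = 49751707/138012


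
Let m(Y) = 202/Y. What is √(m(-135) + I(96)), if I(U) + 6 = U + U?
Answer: 2*√93405/45 ≈ 13.583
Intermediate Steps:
I(U) = -6 + 2*U (I(U) = -6 + (U + U) = -6 + 2*U)
√(m(-135) + I(96)) = √(202/(-135) + (-6 + 2*96)) = √(202*(-1/135) + (-6 + 192)) = √(-202/135 + 186) = √(24908/135) = 2*√93405/45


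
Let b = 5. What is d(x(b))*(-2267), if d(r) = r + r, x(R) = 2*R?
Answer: -45340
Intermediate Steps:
d(r) = 2*r
d(x(b))*(-2267) = (2*(2*5))*(-2267) = (2*10)*(-2267) = 20*(-2267) = -45340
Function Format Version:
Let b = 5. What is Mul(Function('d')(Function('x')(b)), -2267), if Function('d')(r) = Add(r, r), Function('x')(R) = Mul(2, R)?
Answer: -45340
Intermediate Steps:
Function('d')(r) = Mul(2, r)
Mul(Function('d')(Function('x')(b)), -2267) = Mul(Mul(2, Mul(2, 5)), -2267) = Mul(Mul(2, 10), -2267) = Mul(20, -2267) = -45340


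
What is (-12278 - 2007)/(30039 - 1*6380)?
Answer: -14285/23659 ≈ -0.60379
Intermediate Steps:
(-12278 - 2007)/(30039 - 1*6380) = -14285/(30039 - 6380) = -14285/23659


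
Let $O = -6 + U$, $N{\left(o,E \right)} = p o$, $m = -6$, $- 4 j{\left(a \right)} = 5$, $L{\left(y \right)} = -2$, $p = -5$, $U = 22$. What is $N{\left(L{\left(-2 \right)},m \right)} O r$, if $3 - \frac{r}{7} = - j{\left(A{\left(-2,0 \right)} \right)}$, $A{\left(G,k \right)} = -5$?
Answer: $1960$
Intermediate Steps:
$j{\left(a \right)} = - \frac{5}{4}$ ($j{\left(a \right)} = \left(- \frac{1}{4}\right) 5 = - \frac{5}{4}$)
$N{\left(o,E \right)} = - 5 o$
$r = \frac{49}{4}$ ($r = 21 - 7 \left(\left(-1\right) \left(- \frac{5}{4}\right)\right) = 21 - \frac{35}{4} = \frac{49}{4} \approx 12.25$)
$O = 16$ ($O = -6 + 22 = 16$)
$N{\left(L{\left(-2 \right)},m \right)} O r = \left(-5\right) \left(-2\right) 16 \cdot \frac{49}{4} = 10 \cdot 16 \cdot \frac{49}{4} = 160 \cdot \frac{49}{4} = 1960$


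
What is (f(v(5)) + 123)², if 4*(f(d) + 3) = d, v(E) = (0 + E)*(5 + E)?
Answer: 70225/4 ≈ 17556.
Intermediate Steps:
v(E) = E*(5 + E)
f(d) = -3 + d/4
(f(v(5)) + 123)² = ((-3 + (5*(5 + 5))/4) + 123)² = ((-3 + (5*10)/4) + 123)² = ((-3 + (¼)*50) + 123)² = ((-3 + 25/2) + 123)² = (19/2 + 123)² = (265/2)² = 70225/4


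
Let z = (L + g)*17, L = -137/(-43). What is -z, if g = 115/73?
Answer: -254082/3139 ≈ -80.944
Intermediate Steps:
g = 115/73 (g = 115*(1/73) = 115/73 ≈ 1.5753)
L = 137/43 (L = -137*(-1/43) = 137/43 ≈ 3.1860)
z = 254082/3139 (z = (137/43 + 115/73)*17 = (14946/3139)*17 = 254082/3139 ≈ 80.944)
-z = -1*254082/3139 = -254082/3139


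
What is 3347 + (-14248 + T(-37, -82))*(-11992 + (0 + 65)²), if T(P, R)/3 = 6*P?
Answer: 115840385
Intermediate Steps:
T(P, R) = 18*P (T(P, R) = 3*(6*P) = 18*P)
3347 + (-14248 + T(-37, -82))*(-11992 + (0 + 65)²) = 3347 + (-14248 + 18*(-37))*(-11992 + (0 + 65)²) = 3347 + (-14248 - 666)*(-11992 + 65²) = 3347 - 14914*(-11992 + 4225) = 3347 - 14914*(-7767) = 3347 + 115837038 = 115840385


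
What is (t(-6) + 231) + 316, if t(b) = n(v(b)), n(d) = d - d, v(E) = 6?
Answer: 547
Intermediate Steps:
n(d) = 0
t(b) = 0
(t(-6) + 231) + 316 = (0 + 231) + 316 = 231 + 316 = 547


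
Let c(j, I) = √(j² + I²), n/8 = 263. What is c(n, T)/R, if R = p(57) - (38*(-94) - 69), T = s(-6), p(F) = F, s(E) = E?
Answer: √1106713/1849 ≈ 0.56896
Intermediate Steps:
n = 2104 (n = 8*263 = 2104)
T = -6
R = 3698 (R = 57 - (38*(-94) - 69) = 57 - (-3572 - 69) = 57 - 1*(-3641) = 57 + 3641 = 3698)
c(j, I) = √(I² + j²)
c(n, T)/R = √((-6)² + 2104²)/3698 = √(36 + 4426816)*(1/3698) = √4426852*(1/3698) = (2*√1106713)*(1/3698) = √1106713/1849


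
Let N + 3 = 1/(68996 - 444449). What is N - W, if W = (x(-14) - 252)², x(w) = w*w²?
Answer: -3370073261608/375453 ≈ -8.9760e+6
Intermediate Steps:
x(w) = w³
W = 8976016 (W = ((-14)³ - 252)² = (-2744 - 252)² = (-2996)² = 8976016)
N = -1126360/375453 (N = -3 + 1/(68996 - 444449) = -3 + 1/(-375453) = -3 - 1/375453 = -1126360/375453 ≈ -3.0000)
N - W = -1126360/375453 - 1*8976016 = -1126360/375453 - 8976016 = -3370073261608/375453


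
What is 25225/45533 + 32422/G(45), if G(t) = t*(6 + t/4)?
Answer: 5983407329/141379965 ≈ 42.321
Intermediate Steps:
G(t) = t*(6 + t/4) (G(t) = t*(6 + t*(¼)) = t*(6 + t/4))
25225/45533 + 32422/G(45) = 25225/45533 + 32422/(((¼)*45*(24 + 45))) = 25225*(1/45533) + 32422/(((¼)*45*69)) = 25225/45533 + 32422/(3105/4) = 25225/45533 + 32422*(4/3105) = 25225/45533 + 129688/3105 = 5983407329/141379965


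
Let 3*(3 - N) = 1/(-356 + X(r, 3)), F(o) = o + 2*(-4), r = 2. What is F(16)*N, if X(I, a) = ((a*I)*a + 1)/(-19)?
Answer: 25712/1071 ≈ 24.007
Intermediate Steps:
F(o) = -8 + o (F(o) = o - 8 = -8 + o)
X(I, a) = -1/19 - I*a**2/19 (X(I, a) = ((I*a)*a + 1)*(-1/19) = (I*a**2 + 1)*(-1/19) = (1 + I*a**2)*(-1/19) = -1/19 - I*a**2/19)
N = 3214/1071 (N = 3 - 1/(3*(-356 + (-1/19 - 1/19*2*3**2))) = 3 - 1/(3*(-356 + (-1/19 - 1/19*2*9))) = 3 - 1/(3*(-356 + (-1/19 - 18/19))) = 3 - 1/(3*(-356 - 1)) = 3 - 1/3/(-357) = 3 - 1/3*(-1/357) = 3 + 1/1071 = 3214/1071 ≈ 3.0009)
F(16)*N = (-8 + 16)*(3214/1071) = 8*(3214/1071) = 25712/1071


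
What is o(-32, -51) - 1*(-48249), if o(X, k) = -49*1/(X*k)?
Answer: 78742319/1632 ≈ 48249.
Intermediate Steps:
o(X, k) = -49/(X*k) (o(X, k) = -49*1/(X*k) = -49/(X*k))
o(-32, -51) - 1*(-48249) = -49/(-32*(-51)) - 1*(-48249) = -49*(-1/32)*(-1/51) + 48249 = -49/1632 + 48249 = 78742319/1632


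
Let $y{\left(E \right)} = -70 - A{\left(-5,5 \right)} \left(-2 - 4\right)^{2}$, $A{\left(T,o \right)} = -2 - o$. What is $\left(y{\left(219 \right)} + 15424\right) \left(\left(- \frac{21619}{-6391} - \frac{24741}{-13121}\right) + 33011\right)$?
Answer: $\frac{43207122189585906}{83856311} \approx 5.1525 \cdot 10^{8}$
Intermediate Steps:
$y{\left(E \right)} = 182$ ($y{\left(E \right)} = -70 - \left(-2 - 5\right) \left(-2 - 4\right)^{2} = -70 - \left(-2 - 5\right) \left(-6\right)^{2} = -70 - \left(-7\right) 36 = -70 - -252 = -70 + 252 = 182$)
$\left(y{\left(219 \right)} + 15424\right) \left(\left(- \frac{21619}{-6391} - \frac{24741}{-13121}\right) + 33011\right) = \left(182 + 15424\right) \left(\left(- \frac{21619}{-6391} - \frac{24741}{-13121}\right) + 33011\right) = 15606 \left(\left(\left(-21619\right) \left(- \frac{1}{6391}\right) - - \frac{24741}{13121}\right) + 33011\right) = 15606 \left(\left(\frac{21619}{6391} + \frac{24741}{13121}\right) + 33011\right) = 15606 \left(\frac{441782630}{83856311} + 33011\right) = 15606 \cdot \frac{2768622465051}{83856311} = \frac{43207122189585906}{83856311}$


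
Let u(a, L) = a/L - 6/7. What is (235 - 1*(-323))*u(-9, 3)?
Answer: -15066/7 ≈ -2152.3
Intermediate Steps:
u(a, L) = -6/7 + a/L (u(a, L) = a/L - 6*1/7 = a/L - 6/7 = -6/7 + a/L)
(235 - 1*(-323))*u(-9, 3) = (235 - 1*(-323))*(-6/7 - 9/3) = (235 + 323)*(-6/7 - 9*1/3) = 558*(-6/7 - 3) = 558*(-27/7) = -15066/7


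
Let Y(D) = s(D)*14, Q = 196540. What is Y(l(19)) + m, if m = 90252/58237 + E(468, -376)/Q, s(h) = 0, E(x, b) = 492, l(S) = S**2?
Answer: 4441695171/2861474995 ≈ 1.5522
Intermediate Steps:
Y(D) = 0 (Y(D) = 0*14 = 0)
m = 4441695171/2861474995 (m = 90252/58237 + 492/196540 = 90252*(1/58237) + 492*(1/196540) = 90252/58237 + 123/49135 = 4441695171/2861474995 ≈ 1.5522)
Y(l(19)) + m = 0 + 4441695171/2861474995 = 4441695171/2861474995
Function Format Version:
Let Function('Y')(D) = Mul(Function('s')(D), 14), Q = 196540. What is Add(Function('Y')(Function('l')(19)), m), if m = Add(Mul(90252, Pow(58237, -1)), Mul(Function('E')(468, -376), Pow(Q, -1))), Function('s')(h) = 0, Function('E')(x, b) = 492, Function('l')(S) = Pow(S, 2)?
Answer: Rational(4441695171, 2861474995) ≈ 1.5522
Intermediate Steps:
Function('Y')(D) = 0 (Function('Y')(D) = Mul(0, 14) = 0)
m = Rational(4441695171, 2861474995) (m = Add(Mul(90252, Pow(58237, -1)), Mul(492, Pow(196540, -1))) = Add(Mul(90252, Rational(1, 58237)), Mul(492, Rational(1, 196540))) = Add(Rational(90252, 58237), Rational(123, 49135)) = Rational(4441695171, 2861474995) ≈ 1.5522)
Add(Function('Y')(Function('l')(19)), m) = Add(0, Rational(4441695171, 2861474995)) = Rational(4441695171, 2861474995)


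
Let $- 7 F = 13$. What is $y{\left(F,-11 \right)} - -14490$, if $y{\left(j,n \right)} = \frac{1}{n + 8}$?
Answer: $\frac{43469}{3} \approx 14490.0$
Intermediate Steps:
$F = - \frac{13}{7}$ ($F = \left(- \frac{1}{7}\right) 13 = - \frac{13}{7} \approx -1.8571$)
$y{\left(j,n \right)} = \frac{1}{8 + n}$
$y{\left(F,-11 \right)} - -14490 = \frac{1}{8 - 11} - -14490 = \frac{1}{-3} + 14490 = - \frac{1}{3} + 14490 = \frac{43469}{3}$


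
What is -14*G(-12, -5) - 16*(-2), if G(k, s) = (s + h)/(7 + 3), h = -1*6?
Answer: 237/5 ≈ 47.400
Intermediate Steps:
h = -6
G(k, s) = -⅗ + s/10 (G(k, s) = (s - 6)/(7 + 3) = (-6 + s)/10 = (-6 + s)*(⅒) = -⅗ + s/10)
-14*G(-12, -5) - 16*(-2) = -14*(-⅗ + (⅒)*(-5)) - 16*(-2) = -14*(-⅗ - ½) + 32 = -14*(-11/10) + 32 = 77/5 + 32 = 237/5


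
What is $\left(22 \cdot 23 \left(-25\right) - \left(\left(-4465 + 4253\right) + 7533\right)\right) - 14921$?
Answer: $-34892$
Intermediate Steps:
$\left(22 \cdot 23 \left(-25\right) - \left(\left(-4465 + 4253\right) + 7533\right)\right) - 14921 = \left(506 \left(-25\right) - \left(-212 + 7533\right)\right) - 14921 = \left(-12650 - 7321\right) - 14921 = -19971 - 14921 = -34892$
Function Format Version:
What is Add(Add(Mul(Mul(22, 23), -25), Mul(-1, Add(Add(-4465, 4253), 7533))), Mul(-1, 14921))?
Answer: -34892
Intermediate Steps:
Add(Add(Mul(Mul(22, 23), -25), Mul(-1, Add(Add(-4465, 4253), 7533))), Mul(-1, 14921)) = Add(Add(Mul(506, -25), Mul(-1, Add(-212, 7533))), -14921) = Add(Add(-12650, Mul(-1, 7321)), -14921) = Add(Add(-12650, -7321), -14921) = Add(-19971, -14921) = -34892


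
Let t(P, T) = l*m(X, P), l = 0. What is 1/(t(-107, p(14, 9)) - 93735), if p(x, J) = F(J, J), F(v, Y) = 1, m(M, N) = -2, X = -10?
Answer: -1/93735 ≈ -1.0668e-5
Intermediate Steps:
p(x, J) = 1
t(P, T) = 0 (t(P, T) = 0*(-2) = 0)
1/(t(-107, p(14, 9)) - 93735) = 1/(0 - 93735) = 1/(-93735) = -1/93735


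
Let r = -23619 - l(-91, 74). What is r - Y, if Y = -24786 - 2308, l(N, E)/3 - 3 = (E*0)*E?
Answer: 3466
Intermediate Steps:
l(N, E) = 9 (l(N, E) = 9 + 3*((E*0)*E) = 9 + 3*(0*E) = 9 + 3*0 = 9 + 0 = 9)
r = -23628 (r = -23619 - 1*9 = -23619 - 9 = -23628)
Y = -27094
r - Y = -23628 - 1*(-27094) = -23628 + 27094 = 3466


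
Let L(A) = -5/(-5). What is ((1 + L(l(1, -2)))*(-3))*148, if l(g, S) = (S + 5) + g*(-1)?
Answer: -888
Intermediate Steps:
l(g, S) = 5 + S - g (l(g, S) = (5 + S) - g = 5 + S - g)
L(A) = 1 (L(A) = -5*(-⅕) = 1)
((1 + L(l(1, -2)))*(-3))*148 = ((1 + 1)*(-3))*148 = (2*(-3))*148 = -6*148 = -888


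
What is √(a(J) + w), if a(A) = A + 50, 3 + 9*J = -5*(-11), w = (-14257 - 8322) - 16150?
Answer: I*√348059/3 ≈ 196.66*I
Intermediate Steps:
w = -38729 (w = -22579 - 16150 = -38729)
J = 52/9 (J = -⅓ + (-5*(-11))/9 = -⅓ + (⅑)*55 = -⅓ + 55/9 = 52/9 ≈ 5.7778)
a(A) = 50 + A
√(a(J) + w) = √((50 + 52/9) - 38729) = √(502/9 - 38729) = √(-348059/9) = I*√348059/3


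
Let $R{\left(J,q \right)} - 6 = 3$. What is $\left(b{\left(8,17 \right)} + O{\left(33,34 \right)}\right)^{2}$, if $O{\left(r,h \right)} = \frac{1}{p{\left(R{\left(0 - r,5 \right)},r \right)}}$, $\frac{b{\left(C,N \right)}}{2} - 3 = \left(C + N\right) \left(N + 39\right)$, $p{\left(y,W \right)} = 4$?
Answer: $\frac{126000625}{16} \approx 7.875 \cdot 10^{6}$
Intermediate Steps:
$R{\left(J,q \right)} = 9$ ($R{\left(J,q \right)} = 6 + 3 = 9$)
$b{\left(C,N \right)} = 6 + 2 \left(39 + N\right) \left(C + N\right)$ ($b{\left(C,N \right)} = 6 + 2 \left(C + N\right) \left(N + 39\right) = 6 + 2 \left(C + N\right) \left(39 + N\right) = 6 + 2 \left(39 + N\right) \left(C + N\right)$)
$O{\left(r,h \right)} = \frac{1}{4}$
$\left(b{\left(8,17 \right)} + O{\left(33,34 \right)}\right)^{2} = \left(\left(6 + 2 \cdot 17^{2} + 78 \cdot 8 + 78 \cdot 17 + 2 \cdot 8 \cdot 17\right) + \frac{1}{4}\right)^{2} = \left(\left(6 + 2 \cdot 289 + 624 + 1326 + 272\right) + \frac{1}{4}\right)^{2} = \left(\left(6 + 578 + 624 + 1326 + 272\right) + \frac{1}{4}\right)^{2} = \left(2806 + \frac{1}{4}\right)^{2} = \left(\frac{11225}{4}\right)^{2} = \frac{126000625}{16}$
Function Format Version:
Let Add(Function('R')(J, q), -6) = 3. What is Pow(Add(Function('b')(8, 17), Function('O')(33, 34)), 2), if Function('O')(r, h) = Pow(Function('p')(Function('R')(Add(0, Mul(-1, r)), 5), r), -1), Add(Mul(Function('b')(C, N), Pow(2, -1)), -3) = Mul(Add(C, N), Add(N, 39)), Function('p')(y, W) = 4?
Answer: Rational(126000625, 16) ≈ 7.8750e+6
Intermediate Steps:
Function('R')(J, q) = 9 (Function('R')(J, q) = Add(6, 3) = 9)
Function('b')(C, N) = Add(6, Mul(2, Add(39, N), Add(C, N))) (Function('b')(C, N) = Add(6, Mul(2, Mul(Add(C, N), Add(N, 39)))) = Add(6, Mul(2, Mul(Add(C, N), Add(39, N)))) = Add(6, Mul(2, Mul(Add(39, N), Add(C, N)))) = Add(6, Mul(2, Add(39, N), Add(C, N))))
Function('O')(r, h) = Rational(1, 4) (Function('O')(r, h) = Pow(4, -1) = Rational(1, 4))
Pow(Add(Function('b')(8, 17), Function('O')(33, 34)), 2) = Pow(Add(Add(6, Mul(2, Pow(17, 2)), Mul(78, 8), Mul(78, 17), Mul(2, 8, 17)), Rational(1, 4)), 2) = Pow(Add(Add(6, Mul(2, 289), 624, 1326, 272), Rational(1, 4)), 2) = Pow(Add(Add(6, 578, 624, 1326, 272), Rational(1, 4)), 2) = Pow(Add(2806, Rational(1, 4)), 2) = Pow(Rational(11225, 4), 2) = Rational(126000625, 16)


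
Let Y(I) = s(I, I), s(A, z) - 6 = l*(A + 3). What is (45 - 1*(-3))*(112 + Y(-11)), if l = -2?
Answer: 6432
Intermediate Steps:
s(A, z) = -2*A (s(A, z) = 6 - 2*(A + 3) = 6 - 2*(3 + A) = 6 + (-6 - 2*A) = -2*A)
Y(I) = -2*I
(45 - 1*(-3))*(112 + Y(-11)) = (45 - 1*(-3))*(112 - 2*(-11)) = (45 + 3)*(112 + 22) = 48*134 = 6432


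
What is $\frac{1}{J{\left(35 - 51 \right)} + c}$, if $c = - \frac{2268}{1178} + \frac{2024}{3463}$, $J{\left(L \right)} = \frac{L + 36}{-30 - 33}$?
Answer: $- \frac{128501541}{213093218} \approx -0.60303$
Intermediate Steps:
$J{\left(L \right)} = - \frac{4}{7} - \frac{L}{63}$ ($J{\left(L \right)} = \frac{36 + L}{-63} = \left(36 + L\right) \left(- \frac{1}{63}\right) = - \frac{4}{7} - \frac{L}{63}$)
$c = - \frac{2734906}{2039707}$ ($c = \left(-2268\right) \frac{1}{1178} + 2024 \cdot \frac{1}{3463} = - \frac{1134}{589} + \frac{2024}{3463} = - \frac{2734906}{2039707} \approx -1.3408$)
$\frac{1}{J{\left(35 - 51 \right)} + c} = \frac{1}{\left(- \frac{4}{7} - \frac{35 - 51}{63}\right) - \frac{2734906}{2039707}} = \frac{1}{\left(- \frac{4}{7} - - \frac{16}{63}\right) - \frac{2734906}{2039707}} = \frac{1}{\left(- \frac{4}{7} + \frac{16}{63}\right) - \frac{2734906}{2039707}} = \frac{1}{- \frac{20}{63} - \frac{2734906}{2039707}} = \frac{1}{- \frac{213093218}{128501541}} = - \frac{128501541}{213093218}$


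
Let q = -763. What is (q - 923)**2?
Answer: 2842596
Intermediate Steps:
(q - 923)**2 = (-763 - 923)**2 = (-1686)**2 = 2842596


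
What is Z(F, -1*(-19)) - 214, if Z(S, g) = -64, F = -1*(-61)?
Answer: -278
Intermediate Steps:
F = 61
Z(F, -1*(-19)) - 214 = -64 - 214 = -278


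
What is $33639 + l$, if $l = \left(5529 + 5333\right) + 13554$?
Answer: $58055$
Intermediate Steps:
$l = 24416$ ($l = 10862 + 13554 = 24416$)
$33639 + l = 33639 + 24416 = 58055$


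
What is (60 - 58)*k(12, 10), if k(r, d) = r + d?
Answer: 44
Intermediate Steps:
k(r, d) = d + r
(60 - 58)*k(12, 10) = (60 - 58)*(10 + 12) = 2*22 = 44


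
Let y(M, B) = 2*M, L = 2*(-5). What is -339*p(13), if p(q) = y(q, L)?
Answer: -8814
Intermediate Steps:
L = -10
p(q) = 2*q
-339*p(13) = -678*13 = -339*26 = -8814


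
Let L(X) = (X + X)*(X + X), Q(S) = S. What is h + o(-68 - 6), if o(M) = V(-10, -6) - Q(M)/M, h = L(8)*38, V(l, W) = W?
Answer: 9721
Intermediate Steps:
L(X) = 4*X**2 (L(X) = (2*X)*(2*X) = 4*X**2)
h = 9728 (h = (4*8**2)*38 = (4*64)*38 = 256*38 = 9728)
o(M) = -7 (o(M) = -6 - M/M = -6 - 1*1 = -6 - 1 = -7)
h + o(-68 - 6) = 9728 - 7 = 9721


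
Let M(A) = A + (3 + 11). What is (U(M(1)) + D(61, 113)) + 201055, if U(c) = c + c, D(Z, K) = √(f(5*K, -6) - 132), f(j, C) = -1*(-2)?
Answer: 201085 + I*√130 ≈ 2.0109e+5 + 11.402*I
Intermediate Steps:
M(A) = 14 + A (M(A) = A + 14 = 14 + A)
f(j, C) = 2
D(Z, K) = I*√130 (D(Z, K) = √(2 - 132) = √(-130) = I*√130)
U(c) = 2*c
(U(M(1)) + D(61, 113)) + 201055 = (2*(14 + 1) + I*√130) + 201055 = (2*15 + I*√130) + 201055 = (30 + I*√130) + 201055 = 201085 + I*√130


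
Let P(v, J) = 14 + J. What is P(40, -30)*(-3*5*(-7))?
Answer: -1680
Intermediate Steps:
P(40, -30)*(-3*5*(-7)) = (14 - 30)*(-3*5*(-7)) = -(-240)*(-7) = -16*105 = -1680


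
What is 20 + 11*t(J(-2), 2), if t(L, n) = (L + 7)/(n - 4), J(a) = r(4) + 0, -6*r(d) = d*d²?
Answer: 241/6 ≈ 40.167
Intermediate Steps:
r(d) = -d³/6 (r(d) = -d*d²/6 = -d³/6)
J(a) = -32/3 (J(a) = -⅙*4³ + 0 = -⅙*64 + 0 = -32/3 + 0 = -32/3)
t(L, n) = (7 + L)/(-4 + n)
20 + 11*t(J(-2), 2) = 20 + 11*((7 - 32/3)/(-4 + 2)) = 20 + 11*(-11/3/(-2)) = 20 + 11*(-½*(-11/3)) = 20 + 11*(11/6) = 20 + 121/6 = 241/6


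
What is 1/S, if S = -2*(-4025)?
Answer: 1/8050 ≈ 0.00012422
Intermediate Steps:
S = 8050
1/S = 1/8050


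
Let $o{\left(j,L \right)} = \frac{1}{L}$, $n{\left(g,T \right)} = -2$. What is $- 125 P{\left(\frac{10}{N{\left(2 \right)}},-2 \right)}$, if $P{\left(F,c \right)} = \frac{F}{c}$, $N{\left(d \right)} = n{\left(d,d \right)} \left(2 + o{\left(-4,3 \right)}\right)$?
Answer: $- \frac{1875}{14} \approx -133.93$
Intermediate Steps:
$N{\left(d \right)} = - \frac{14}{3}$ ($N{\left(d \right)} = - 2 \left(2 + \frac{1}{3}\right) = \left(-2\right) \frac{7}{3} = - \frac{14}{3}$)
$- 125 P{\left(\frac{10}{N{\left(2 \right)}},-2 \right)} = - 125 \frac{10 \frac{1}{- \frac{14}{3}}}{-2} = - 125 \cdot 10 \left(- \frac{3}{14}\right) \left(- \frac{1}{2}\right) = - 125 \left(\left(- \frac{15}{7}\right) \left(- \frac{1}{2}\right)\right) = \left(-125\right) \frac{15}{14} = - \frac{1875}{14}$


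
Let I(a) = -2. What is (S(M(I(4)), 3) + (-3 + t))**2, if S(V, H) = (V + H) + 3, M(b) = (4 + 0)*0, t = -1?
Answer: 4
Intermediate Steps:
M(b) = 0 (M(b) = 4*0 = 0)
S(V, H) = 3 + H + V (S(V, H) = (H + V) + 3 = 3 + H + V)
(S(M(I(4)), 3) + (-3 + t))**2 = ((3 + 3 + 0) + (-3 - 1))**2 = (6 - 4)**2 = 2**2 = 4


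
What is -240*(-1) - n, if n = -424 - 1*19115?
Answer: 19779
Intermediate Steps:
n = -19539 (n = -424 - 19115 = -19539)
-240*(-1) - n = -240*(-1) - 1*(-19539) = 240 + 19539 = 19779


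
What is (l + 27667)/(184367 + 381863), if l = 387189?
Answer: 207428/283115 ≈ 0.73266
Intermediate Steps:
(l + 27667)/(184367 + 381863) = (387189 + 27667)/(184367 + 381863) = 414856/566230 = 414856*(1/566230) = 207428/283115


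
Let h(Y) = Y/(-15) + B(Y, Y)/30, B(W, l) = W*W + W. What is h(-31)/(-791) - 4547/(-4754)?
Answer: 51592171/56406210 ≈ 0.91465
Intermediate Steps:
B(W, l) = W + W² (B(W, l) = W² + W = W + W²)
h(Y) = -Y/15 + Y*(1 + Y)/30 (h(Y) = Y/(-15) + (Y*(1 + Y))/30 = Y*(-1/15) + (Y*(1 + Y))*(1/30) = -Y/15 + Y*(1 + Y)/30)
h(-31)/(-791) - 4547/(-4754) = ((1/30)*(-31)*(-1 - 31))/(-791) - 4547/(-4754) = ((1/30)*(-31)*(-32))*(-1/791) - 4547*(-1/4754) = (496/15)*(-1/791) + 4547/4754 = -496/11865 + 4547/4754 = 51592171/56406210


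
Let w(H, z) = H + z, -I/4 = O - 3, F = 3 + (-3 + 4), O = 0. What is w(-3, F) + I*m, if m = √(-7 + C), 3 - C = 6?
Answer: 1 + 12*I*√10 ≈ 1.0 + 37.947*I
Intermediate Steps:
C = -3 (C = 3 - 1*6 = 3 - 6 = -3)
m = I*√10 (m = √(-7 - 3) = √(-10) = I*√10 ≈ 3.1623*I)
F = 4 (F = 3 + 1 = 4)
I = 12 (I = -4*(0 - 3) = -4*(-3) = 12)
w(-3, F) + I*m = (-3 + 4) + 12*(I*√10) = 1 + 12*I*√10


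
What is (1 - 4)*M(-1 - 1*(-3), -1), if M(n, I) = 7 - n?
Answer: -15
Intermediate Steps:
(1 - 4)*M(-1 - 1*(-3), -1) = (1 - 4)*(7 - (-1 - 1*(-3))) = -3*(7 - (-1 + 3)) = -3*(7 - 1*2) = -3*(7 - 2) = -3*5 = -15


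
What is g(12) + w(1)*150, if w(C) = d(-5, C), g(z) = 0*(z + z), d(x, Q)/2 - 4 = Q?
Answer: 1500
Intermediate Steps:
d(x, Q) = 8 + 2*Q
g(z) = 0 (g(z) = 0*(2*z) = 0)
w(C) = 8 + 2*C
g(12) + w(1)*150 = 0 + (8 + 2*1)*150 = 0 + (8 + 2)*150 = 0 + 10*150 = 0 + 1500 = 1500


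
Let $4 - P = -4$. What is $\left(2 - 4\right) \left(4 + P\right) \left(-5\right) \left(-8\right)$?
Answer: $-960$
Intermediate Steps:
$P = 8$ ($P = 4 - -4 = 4 + 4 = 8$)
$\left(2 - 4\right) \left(4 + P\right) \left(-5\right) \left(-8\right) = \left(2 - 4\right) \left(4 + 8\right) \left(-5\right) \left(-8\right) = \left(-2\right) 12 \left(-5\right) \left(-8\right) = \left(-24\right) \left(-5\right) \left(-8\right) = 120 \left(-8\right) = -960$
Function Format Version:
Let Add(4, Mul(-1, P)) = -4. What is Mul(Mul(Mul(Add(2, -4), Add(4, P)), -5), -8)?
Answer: -960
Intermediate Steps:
P = 8 (P = Add(4, Mul(-1, -4)) = Add(4, 4) = 8)
Mul(Mul(Mul(Add(2, -4), Add(4, P)), -5), -8) = Mul(Mul(Mul(Add(2, -4), Add(4, 8)), -5), -8) = Mul(Mul(Mul(-2, 12), -5), -8) = Mul(Mul(-24, -5), -8) = Mul(120, -8) = -960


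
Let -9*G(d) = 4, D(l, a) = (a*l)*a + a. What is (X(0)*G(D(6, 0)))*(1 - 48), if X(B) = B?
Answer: 0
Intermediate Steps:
D(l, a) = a + l*a**2 (D(l, a) = l*a**2 + a = a + l*a**2)
G(d) = -4/9 (G(d) = -1/9*4 = -4/9)
(X(0)*G(D(6, 0)))*(1 - 48) = (0*(-4/9))*(1 - 48) = 0*(-47) = 0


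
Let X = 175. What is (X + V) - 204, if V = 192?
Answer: 163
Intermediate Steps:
(X + V) - 204 = (175 + 192) - 204 = 367 - 204 = 163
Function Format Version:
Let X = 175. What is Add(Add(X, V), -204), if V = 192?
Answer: 163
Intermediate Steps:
Add(Add(X, V), -204) = Add(Add(175, 192), -204) = Add(367, -204) = 163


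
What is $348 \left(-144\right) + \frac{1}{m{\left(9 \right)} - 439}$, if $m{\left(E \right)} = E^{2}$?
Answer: $- \frac{17940097}{358} \approx -50112.0$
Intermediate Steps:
$348 \left(-144\right) + \frac{1}{m{\left(9 \right)} - 439} = 348 \left(-144\right) + \frac{1}{9^{2} - 439} = -50112 + \frac{1}{81 - 439} = -50112 + \frac{1}{-358} = -50112 - \frac{1}{358} = - \frac{17940097}{358}$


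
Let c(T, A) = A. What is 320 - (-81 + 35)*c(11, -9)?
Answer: -94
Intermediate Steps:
320 - (-81 + 35)*c(11, -9) = 320 - (-81 + 35)*(-9) = 320 - (-46)*(-9) = 320 - 1*414 = 320 - 414 = -94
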